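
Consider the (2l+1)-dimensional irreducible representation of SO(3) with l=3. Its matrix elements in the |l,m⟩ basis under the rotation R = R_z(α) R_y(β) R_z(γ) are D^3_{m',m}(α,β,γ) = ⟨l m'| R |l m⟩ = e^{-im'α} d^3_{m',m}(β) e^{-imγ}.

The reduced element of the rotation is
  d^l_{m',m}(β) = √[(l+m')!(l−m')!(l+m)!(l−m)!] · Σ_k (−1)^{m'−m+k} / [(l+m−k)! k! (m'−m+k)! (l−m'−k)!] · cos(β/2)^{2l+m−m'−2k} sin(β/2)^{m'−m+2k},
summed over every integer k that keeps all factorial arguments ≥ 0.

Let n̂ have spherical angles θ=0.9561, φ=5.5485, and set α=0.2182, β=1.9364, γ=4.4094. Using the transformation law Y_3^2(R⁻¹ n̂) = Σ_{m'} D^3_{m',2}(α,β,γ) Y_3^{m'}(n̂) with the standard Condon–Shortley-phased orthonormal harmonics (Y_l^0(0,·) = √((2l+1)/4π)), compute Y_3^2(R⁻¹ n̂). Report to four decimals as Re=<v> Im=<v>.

Need the full column D^3_{m',2} for m'=−3..3 at α=0.2182, β=1.9364, γ=4.4094.
cos(β/2)=0.566783, sin(β/2)=0.823867
d^3_{-3,2}: single k=5 term ⇒ +0.526960;  D = -0.160863-0.501807i
d^3_{-2,2}: k∈[4..5] ⇒ +0.740001 -0.312710 = +0.427291;  D = -0.215426-0.369011i
d^3_{-1,2}: k∈[3..4] ⇒ +0.643950 -0.680303 = -0.036352;  D = +0.024689+0.026682i
d^3_{0,2}: k∈[2..3] ⇒ +0.383657 -0.810631 = -0.426974;  D = +0.350949+0.243190i
d^3_{1,2}: k∈[1..2] ⇒ +0.152385 -0.643950 = -0.491565;  D = +0.455067+0.185877i
d^3_{2,2}: k∈[0..1] ⇒ +0.033151 -0.350229 = -0.317078;  D = +0.312530+0.053512i
d^3_{3,2}: single k=0 term ⇒ -0.118037;  D = +0.117898-0.005737i
Y_3^{m'}(θ=0.9561,φ=5.5485) and Σ D·Y over m':
  (-0.1609-0.5018i)·(-0.1346+0.1834i)  (-0.2154-0.3690i)·(+0.0398+0.3913i)  (+0.0247+0.0267i)·(+0.1299+0.1173i)  (+0.3509+0.2432i)·(-0.2877+0.0000i)  (+0.4551+0.1859i)·(-0.1299+0.1173i)  (+0.3125+0.0535i)·(+0.0398-0.3913i)  (+0.1179-0.0057i)·(+0.1346+0.1834i)
Y_3^2(R⁻¹ n̂) = +0.117990-0.194635i

Re=0.1180 Im=-0.1946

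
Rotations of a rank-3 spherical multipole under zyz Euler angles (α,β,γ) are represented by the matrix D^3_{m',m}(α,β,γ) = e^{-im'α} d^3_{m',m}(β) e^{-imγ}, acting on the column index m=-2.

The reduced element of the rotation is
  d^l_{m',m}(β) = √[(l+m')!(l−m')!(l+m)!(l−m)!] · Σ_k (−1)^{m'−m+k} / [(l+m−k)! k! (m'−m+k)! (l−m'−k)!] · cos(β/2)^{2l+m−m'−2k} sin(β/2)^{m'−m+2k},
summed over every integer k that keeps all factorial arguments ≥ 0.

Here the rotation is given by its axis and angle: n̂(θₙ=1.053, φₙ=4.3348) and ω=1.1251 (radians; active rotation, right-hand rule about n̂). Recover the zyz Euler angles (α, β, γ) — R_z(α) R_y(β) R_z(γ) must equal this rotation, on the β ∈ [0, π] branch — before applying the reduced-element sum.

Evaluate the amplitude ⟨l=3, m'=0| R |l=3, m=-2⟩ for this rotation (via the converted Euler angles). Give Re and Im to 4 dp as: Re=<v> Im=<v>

Axis–angle → zyz. n̂ = (sinθₙcosφₙ, sinθₙsinφₙ, cosθₙ) = (-0.320351, -0.807703, +0.494967), ω = 1.1251.
R = I cosω + sinω [n̂]ₓ + (1−cosω) n̂n̂ᵀ gives
  R = [+0.489471, -0.299408, -0.819007; +0.593819, +0.802236, +0.061612; +0.638590, -0.516500, +0.570466]
β = atan2(√(R₁₃²+R₂₃²), R₃₃) = 0.963724; α = atan2(R₂₃, R₁₃) mod 2π = 3.066506; γ = atan2(R₃₂, −R₃₁) mod 2π = 3.821684
Split into d^3_{0,-2}(β=0.9637) × two z-phases.
With c≡cos(β/2)=0.886134 and s≡sin(β/2)=0.463430, N=[6·6·1·120]^{1/2}=65.726707
k∈{0,1} keeps every argument non-negative
  k=0: (−1)^2·65.7267/(12)·0.8861^4·0.4634^2 = +0.725313
  k=1: (−1)^3·65.7267/(12)·0.8861^2·0.4634^4 = -0.198379
d^3_{0,-2}(0.9637) = +0.725313 -0.198379 = +0.526934
Phases: e^{-i·(0)·3.0665}=+1.000000+0.000000i, e^{-i·(-2)·3.8217}=+0.209060+0.977903i ⇒ D=+0.110161+0.515291i

Re=0.1102 Im=0.5153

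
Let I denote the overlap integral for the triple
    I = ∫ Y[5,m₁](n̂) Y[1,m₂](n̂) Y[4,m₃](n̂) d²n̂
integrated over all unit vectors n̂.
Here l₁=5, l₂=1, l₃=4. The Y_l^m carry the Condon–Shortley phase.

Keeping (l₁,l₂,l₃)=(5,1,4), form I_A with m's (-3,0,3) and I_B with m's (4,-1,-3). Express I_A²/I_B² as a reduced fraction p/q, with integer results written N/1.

Same 5,1,4: normalisation and zero-m 3j drop out of the ratio.
A: Δ: 2! 8! 0! / 11! → 1/495; sum: t=1:−1/5040 = -1/5040; 3j²(5 1 4; -3 0 3) = Δ·Π!·Σ² = 16/495  (sign +1)
B: Δ: 2! 8! 0! / 11! → 1/495; sum: t=0:+1/10080 = 1/10080; 3j²(5 1 4; 4 -1 -3) = Δ·Π!·Σ² = 4/55  (sign -1)
I_A²/I_B² = (16/495)/(4/55) = 4/9

4/9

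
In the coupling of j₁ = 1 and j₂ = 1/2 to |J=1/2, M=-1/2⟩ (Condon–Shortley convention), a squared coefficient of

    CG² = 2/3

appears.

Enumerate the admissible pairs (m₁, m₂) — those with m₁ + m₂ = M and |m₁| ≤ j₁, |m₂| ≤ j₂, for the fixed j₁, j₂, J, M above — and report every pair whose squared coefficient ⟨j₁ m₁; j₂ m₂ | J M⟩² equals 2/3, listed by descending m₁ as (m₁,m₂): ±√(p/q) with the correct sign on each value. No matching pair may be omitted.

Admissible pairs with m₁+m₂ = M = -1/2: (-1,1/2), (0,-1/2)
  (m₁,m₂)=(0,-1/2): CG² = 1/3, CG = +√(1/3)
  (m₁,m₂)=(-1,1/2): CG² = 2/3, CG = −√(2/3)   ← matches the target
Pairs with CG² = 2/3: (-1,1/2): −√(2/3)

(-1,1/2): −√(2/3)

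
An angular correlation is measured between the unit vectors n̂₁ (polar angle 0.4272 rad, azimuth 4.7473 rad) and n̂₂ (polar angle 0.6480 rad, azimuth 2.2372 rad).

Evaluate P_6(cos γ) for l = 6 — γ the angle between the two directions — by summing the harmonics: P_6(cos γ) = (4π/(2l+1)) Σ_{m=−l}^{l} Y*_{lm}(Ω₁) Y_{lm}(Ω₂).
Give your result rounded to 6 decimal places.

0.304214

Addition theorem: P_6(cos γ) = (4π/13) Σ_m Y*_{lm}(Ω₁) Y_{lm}(Ω₂), m = −6…6:
  m=-6: (-0.00239 - 0.00051j) × (0.01530 - 0.01766j) = -0.00005 + 0.00003j  (running Σ = -0.00005 + 0.00003j)
  m=-5: (0.00323 - 0.01831j) × (0.02023 + 0.10496j) = 0.00199 - 0.00003j  (running Σ = 0.00194 + 0.00000j)
  m=-4: (0.08446 + 0.01187j) × (-0.25224 - 0.13003j) = -0.01976 - 0.01398j  (running Σ = -0.01782 - 0.01397j)
  m=-3: (-0.02694 + 0.25630j) × (0.41476 - 0.18942j) = 0.03737 + 0.11140j  (running Σ = 0.01956 + 0.09743j)
  m=-2: (-0.48705 - 0.03406j) × (-0.08092 + 0.33356j) = 0.05077 - 0.15970j  (running Σ = 0.07033 - 0.06227j)
  m=-1: (0.01514 - 0.43356j) × (0.09014 + 0.11462j) = 0.05106 - 0.03735j  (running Σ = 0.12139 - 0.09962j)
  m=0: (-0.18238 + 0.00000j) × (-0.39440 + 0.00000j) = 0.07193 + 0.00000j  (running Σ = 0.19332 - 0.09962j)
  m=1: (-0.01514 - 0.43356j) × (-0.09014 + 0.11462j) = 0.05106 + 0.03735j  (running Σ = 0.24438 - 0.06227j)
  m=2: (-0.48705 + 0.03406j) × (-0.08092 - 0.33356j) = 0.05077 + 0.15970j  (running Σ = 0.29516 + 0.09743j)
  m=3: (0.02694 + 0.25630j) × (-0.41476 - 0.18942j) = 0.03737 - 0.11140j  (running Σ = 0.33253 - 0.01397j)
  m=4: (0.08446 - 0.01187j) × (-0.25224 + 0.13003j) = -0.01976 + 0.01398j  (running Σ = 0.31277 + 0.00000j)
  m=5: (-0.00323 - 0.01831j) × (-0.02023 + 0.10496j) = 0.00199 + 0.00003j  (running Σ = 0.31476 + 0.00003j)
  m=6: (-0.00239 + 0.00051j) × (0.01530 + 0.01766j) = -0.00005 - 0.00003j  (running Σ = 0.31471 - 0.00000j)
Σ over m = 0.31471 - 0.00000j; ×(4π/13) → 0.30421 - 0.00000j. Real part: 0.304214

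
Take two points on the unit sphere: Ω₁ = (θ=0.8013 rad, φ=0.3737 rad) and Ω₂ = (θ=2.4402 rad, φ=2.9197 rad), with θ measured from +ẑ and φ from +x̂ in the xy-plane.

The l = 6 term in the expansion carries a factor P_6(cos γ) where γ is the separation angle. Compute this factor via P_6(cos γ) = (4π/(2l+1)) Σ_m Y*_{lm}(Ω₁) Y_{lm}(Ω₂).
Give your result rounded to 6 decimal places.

-0.143924

Expand P_6 via completeness: Σ_{m} conj(Y_{6,m}) at Ω₁ times Y_{6,m} at Ω₂ —
  term(m=-6) = -0.00210 - 0.00097j   from Y*(Ω₁)=-0.04126 + 0.05193j, Y(Ω₂)=0.00827 + 0.03388j
  term(m=-5) = -0.03141 + 0.00519j   from Y*(Ω₁)=-0.06529 + 0.21279j, Y(Ω₂)=0.06367 + 0.12808j
  term(m=-4) = -0.09988 + 0.09478j   from Y*(Ω₁)=0.03118 + 0.40952j, Y(Ω₂)=0.21165 + 0.26001j
  term(m=-3) = -0.03826 + 0.17439j   from Y*(Ω₁)=0.16974 + 0.35166j, Y(Ω₂)=0.35962 + 0.28239j
  term(m=-2) = 0.00029 + 0.00073j   from Y*(Ω₁)=0.00245 + 0.00227j, Y(Ω₂)=0.21248 + 0.10102j
  term(m=-1) = 0.07856 + 0.05324j   from Y*(Ω₁)=-0.34297 - 0.13449j, Y(Ω₂)=-0.25129 - 0.05669j
  term(m=+0) = 0.03671 + 0.00000j   from Y*(Ω₁)=-0.11339 + 0.00000j, Y(Ω₂)=-0.32372 + 0.00000j
  term(m=+1) = 0.07856 - 0.05324j   from Y*(Ω₁)=0.34297 - 0.13449j, Y(Ω₂)=0.25129 - 0.05669j
  term(m=+2) = 0.00029 - 0.00073j   from Y*(Ω₁)=0.00245 - 0.00227j, Y(Ω₂)=0.21248 - 0.10102j
  term(m=+3) = -0.03826 - 0.17439j   from Y*(Ω₁)=-0.16974 + 0.35166j, Y(Ω₂)=-0.35962 + 0.28239j
  term(m=+4) = -0.09988 - 0.09478j   from Y*(Ω₁)=0.03118 - 0.40952j, Y(Ω₂)=0.21165 - 0.26001j
  term(m=+5) = -0.03141 - 0.00519j   from Y*(Ω₁)=0.06529 + 0.21279j, Y(Ω₂)=-0.06367 + 0.12808j
  term(m=+6) = -0.00210 + 0.00097j   from Y*(Ω₁)=-0.04126 - 0.05193j, Y(Ω₂)=0.00827 - 0.03388j
Total Σ_m = -0.14889 + 0.00000j. Multiply by 0.966644: -0.14392 + 0.00000j. P_6(cos γ) = -0.143924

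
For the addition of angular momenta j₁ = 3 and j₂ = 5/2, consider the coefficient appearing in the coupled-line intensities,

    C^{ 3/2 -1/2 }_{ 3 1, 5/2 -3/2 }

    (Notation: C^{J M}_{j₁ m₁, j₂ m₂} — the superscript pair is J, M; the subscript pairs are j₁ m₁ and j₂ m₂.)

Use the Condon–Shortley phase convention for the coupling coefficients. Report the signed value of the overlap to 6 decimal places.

-0.483046

triangle: 4!*2!*1!/8! = 48/40320
(j±m)!: 4!*2!*1!*4!*1!*2! = 2304
prefactor² = (2J+1)*Δ*N² = 384/35
  k=0: +1/(0!*4!*2!*1!*0!*0!) = 1/48
  k=1: −1/(1!*3!*1!*0!*1!*1!) = -1/6
Σ = -7/48  ⇒  CG² = 384/35*(-7/48)² = 7/30
CG = −√(7/30) = -0.483046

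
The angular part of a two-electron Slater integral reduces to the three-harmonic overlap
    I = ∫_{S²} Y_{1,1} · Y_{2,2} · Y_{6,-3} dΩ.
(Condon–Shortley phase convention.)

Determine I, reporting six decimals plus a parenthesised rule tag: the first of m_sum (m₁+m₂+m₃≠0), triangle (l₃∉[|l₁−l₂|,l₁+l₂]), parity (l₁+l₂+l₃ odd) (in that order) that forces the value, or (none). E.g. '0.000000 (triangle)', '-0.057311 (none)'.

0.000000 (triangle)

triangle: need 1≤l₃≤3, have 6; I=0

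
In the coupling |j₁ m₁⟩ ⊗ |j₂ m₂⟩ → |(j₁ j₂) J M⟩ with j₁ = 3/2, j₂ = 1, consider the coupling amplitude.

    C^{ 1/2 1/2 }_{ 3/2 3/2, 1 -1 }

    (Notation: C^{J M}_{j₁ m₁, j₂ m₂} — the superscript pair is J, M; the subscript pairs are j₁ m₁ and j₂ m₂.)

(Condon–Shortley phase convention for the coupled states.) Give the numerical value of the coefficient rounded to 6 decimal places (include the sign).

+√(1/2) ≈ +0.707107

triangle: 2!·1!·0!/4! = 2/24
(j±m)!: 3!·0!·0!·2!·1!·0! = 12
prefactor² = (2J+1)·Δ·N² = 2
  k=0: +1/(0!·2!·0!·0!·1!·0!) = 1/2
Σ = 1/2  ⇒  CG² = 2·(1/2)² = 1/2
CG = +√(1/2) = +0.707107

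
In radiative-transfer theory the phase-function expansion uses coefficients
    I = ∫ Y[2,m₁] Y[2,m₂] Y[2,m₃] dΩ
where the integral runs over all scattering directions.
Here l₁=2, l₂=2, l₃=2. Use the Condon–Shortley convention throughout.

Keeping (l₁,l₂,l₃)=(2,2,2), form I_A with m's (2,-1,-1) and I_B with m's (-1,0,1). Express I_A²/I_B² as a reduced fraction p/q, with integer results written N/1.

6/1

Shared (l₁,l₂,l₃)=(2,2,2): N and (l;000)² cancel in I_A²/I_B².
A: Δ = 2!·2!·2!/7! = 1/630; Racah Σ t=0..0: t=0:+1/4 = 1/4; ⇒ 3j(2 2 2; 2 -1 -1)² = 3/35, sgn -1
B: Δ = 2!·2!·2!/7! = 1/630; Racah Σ t=1..2: t=1:−1/2 t=2:+1/4 = -1/4; ⇒ 3j(2 2 2; -1 0 1)² = 1/70, sgn +1
I_A²/I_B² = (3/35)/(1/70) = 6/1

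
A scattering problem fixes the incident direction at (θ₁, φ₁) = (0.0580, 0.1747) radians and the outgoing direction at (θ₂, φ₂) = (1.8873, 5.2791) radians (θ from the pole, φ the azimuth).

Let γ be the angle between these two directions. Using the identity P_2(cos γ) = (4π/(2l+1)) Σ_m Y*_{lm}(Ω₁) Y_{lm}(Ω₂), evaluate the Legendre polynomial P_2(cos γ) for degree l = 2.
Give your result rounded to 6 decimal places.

Addition theorem: P_2(cos γ) = (4π/5) Σ_m Y*_{lm}(Ω₁) Y_{lm}(Ω₂), m = −2…2:
  term(m=-2) = -0.000321+0.000320i   from Y*(Ω₁)=+0.001220+0.000444i, Y(Ω₂)=-0.147762+0.316016i
  term(m=-1) = -0.003903-0.009441i   from Y*(Ω₁)=+0.044027+0.007771i, Y(Ω₂)=-0.122677-0.192787i
  term(m=+0) = -0.140415+0.000000i   from Y*(Ω₁)=+0.627604-0.000000i, Y(Ω₂)=-0.223732+0.000000i
  term(m=+1) = -0.003903+0.009441i   from Y*(Ω₁)=-0.044027+0.007771i, Y(Ω₂)=+0.122677-0.192787i
  term(m=+2) = -0.000321-0.000320i   from Y*(Ω₁)=+0.001220-0.000444i, Y(Ω₂)=-0.147762-0.316016i
Σ over m = -0.148862+0.000000i; ×(4π/5) → -0.374132+0.000000i. Real part: -0.374132

-0.374132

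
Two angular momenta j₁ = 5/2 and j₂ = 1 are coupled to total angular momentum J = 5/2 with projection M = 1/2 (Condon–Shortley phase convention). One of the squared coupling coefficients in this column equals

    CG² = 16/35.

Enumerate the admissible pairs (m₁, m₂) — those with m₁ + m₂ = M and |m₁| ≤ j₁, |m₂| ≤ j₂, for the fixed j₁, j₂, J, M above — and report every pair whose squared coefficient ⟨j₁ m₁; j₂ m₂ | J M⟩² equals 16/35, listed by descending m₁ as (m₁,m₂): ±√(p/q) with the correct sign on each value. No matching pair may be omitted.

(3/2,-1): +√(16/35)

Admissible pairs with m₁+m₂ = M = 1/2: (-1/2,1), (1/2,0), (3/2,-1)
  (m₁,m₂)=(3/2,-1): CG² = 16/35, CG = +√(16/35)   ← matches the target
  (m₁,m₂)=(1/2,0): CG² = 1/35, CG = +√(1/35)
  (m₁,m₂)=(-1/2,1): CG² = 18/35, CG = −√(18/35)
Pairs with CG² = 16/35: (3/2,-1): +√(16/35)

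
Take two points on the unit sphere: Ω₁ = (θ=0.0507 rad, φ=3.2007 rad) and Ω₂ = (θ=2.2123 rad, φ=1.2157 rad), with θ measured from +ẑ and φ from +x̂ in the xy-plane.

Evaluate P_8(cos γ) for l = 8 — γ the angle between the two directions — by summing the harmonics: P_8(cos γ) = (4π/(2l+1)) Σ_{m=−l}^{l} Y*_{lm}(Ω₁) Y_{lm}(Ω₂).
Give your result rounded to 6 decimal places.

0.244393

Addition theorem: P_8(cos γ) = (4π/17) Σ_m Y*_{lm}(Ω₁) Y_{lm}(Ω₂), m = −8…8:
  term(m=-8) = (-0.000000, -0.000000)   from Y*(Ω₁)=(0.000000, 0.000000), Y(Ω₂)=(-0.083585, 0.025931)
  term(m=-7) = (-0.000000, -0.000000)   from Y*(Ω₁)=(-0.000000, -0.000000), Y(Ω₂)=(0.159458, 0.207199)
  term(m=-6) = (0.000000, -0.000000)   from Y*(Ω₁)=(0.000000, 0.000000), Y(Ω₂)=(0.231103, -0.368794)
  term(m=-5) = (0.000001, 0.000001)   from Y*(Ω₁)=(-0.000003, -0.000001), Y(Ω₂)=(-0.372972, -0.077426)
  term(m=-4) = (-0.000000, 0.000000)   from Y*(Ω₁)=(0.000086, 0.000021), Y(Ω₂)=(0.000509, 0.003360)
  term(m=-3) = (0.000600, -0.000204)   from Y*(Ω₁)=(-0.001773, -0.000318), Y(Ω₂)=(-0.307975, 0.170456)
  term(m=-2) = (0.003488, 0.003802)   from Y*(Ω₁)=(0.025953, 0.003082), Y(Ω₂)=(0.149681, 0.128705)
  term(m=-1) = (0.026696, -0.060723)   from Y*(Ω₁)=(-0.244068, -0.014443), Y(Ω₂)=(-0.094327, 0.254379)
  term(m=+0) = (0.269048, 0.000000)   from Y*(Ω₁)=(1.109905, -0.000000), Y(Ω₂)=(0.242406, 0.000000)
  term(m=+1) = (0.026696, 0.060723)   from Y*(Ω₁)=(0.244068, -0.014443), Y(Ω₂)=(0.094327, 0.254379)
  term(m=+2) = (0.003488, -0.003802)   from Y*(Ω₁)=(0.025953, -0.003082), Y(Ω₂)=(0.149681, -0.128705)
  term(m=+3) = (0.000600, 0.000204)   from Y*(Ω₁)=(0.001773, -0.000318), Y(Ω₂)=(0.307975, 0.170456)
  term(m=+4) = (-0.000000, -0.000000)   from Y*(Ω₁)=(0.000086, -0.000021), Y(Ω₂)=(0.000509, -0.003360)
  term(m=+5) = (0.000001, -0.000001)   from Y*(Ω₁)=(0.000003, -0.000001), Y(Ω₂)=(0.372972, -0.077426)
  term(m=+6) = (0.000000, 0.000000)   from Y*(Ω₁)=(0.000000, -0.000000), Y(Ω₂)=(0.231103, 0.368794)
  term(m=+7) = (-0.000000, 0.000000)   from Y*(Ω₁)=(0.000000, -0.000000), Y(Ω₂)=(-0.159458, 0.207199)
  term(m=+8) = (-0.000000, 0.000000)   from Y*(Ω₁)=(0.000000, -0.000000), Y(Ω₂)=(-0.083585, -0.025931)
Σ over m = (0.330620, 0.000000); ×(4π/17) → (0.244393, 0.000000). Real part: 0.244393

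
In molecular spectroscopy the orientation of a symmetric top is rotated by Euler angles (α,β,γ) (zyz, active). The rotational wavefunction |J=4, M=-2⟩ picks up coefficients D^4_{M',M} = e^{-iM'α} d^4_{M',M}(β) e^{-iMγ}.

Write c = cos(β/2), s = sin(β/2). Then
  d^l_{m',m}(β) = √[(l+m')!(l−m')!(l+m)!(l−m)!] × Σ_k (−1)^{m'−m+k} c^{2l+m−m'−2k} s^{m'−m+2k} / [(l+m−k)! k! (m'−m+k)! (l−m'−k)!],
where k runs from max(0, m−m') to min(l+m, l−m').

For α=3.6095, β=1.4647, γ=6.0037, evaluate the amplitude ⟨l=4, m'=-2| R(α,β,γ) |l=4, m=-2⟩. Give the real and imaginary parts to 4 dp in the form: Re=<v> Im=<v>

Re=0.0959 Im=0.0379

D^4_{-2,-2}(3.6095,1.4647,6.0037) = e^{-i·-2·3.6095}·d^4_{-2,-2}(1.4647)·e^{-i·-2·6.0037}. Compute d first:
With c≡cos(β/2)=0.743605 and s≡sin(β/2)=0.668619, N=[2·720·2·720]^{1/2}=1440.000000
The bounds max(0,m−m')=0 and min(l+m,l−m')=2 give 3 terms
  k=0: (−1)^0·1440.0000/(1440)·0.7436^8·0.6686^0 = +0.093484
  k=1: (−1)^1·1440.0000/(120)·0.7436^6·0.6686^2 = -0.906970
  k=2: (−1)^2·1440.0000/(96)·0.7436^4·0.6686^4 = +0.916591
d^4_{-2,-2}(1.4647) = +0.093484 -0.906970 +0.916591 = +0.103105
D = (+0.593163+0.805083i)·(+0.103105)·(+0.847801-0.530314i) = +0.095870+0.037941i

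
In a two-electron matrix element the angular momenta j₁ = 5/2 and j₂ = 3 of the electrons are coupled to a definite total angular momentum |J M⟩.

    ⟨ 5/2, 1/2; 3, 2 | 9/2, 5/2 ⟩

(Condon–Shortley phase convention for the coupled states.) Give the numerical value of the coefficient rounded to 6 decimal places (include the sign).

j₁+j₂−J=1  J+j₁−j₂=4  J−j₁+j₂=5  j₁+j₂+J+1=11
(j₁±m₁, j₂±m₂, J±M) = (3,2,5,1,7,2)
P² = 115200/11
sum k=0..1:
  [0] +1/480 = 1/480
  [1] −1/144 = -1/144
S = -7/1440
C² = P²·S² = 49/198 ; C = -0.497468

-0.497468  (= −√(49/198))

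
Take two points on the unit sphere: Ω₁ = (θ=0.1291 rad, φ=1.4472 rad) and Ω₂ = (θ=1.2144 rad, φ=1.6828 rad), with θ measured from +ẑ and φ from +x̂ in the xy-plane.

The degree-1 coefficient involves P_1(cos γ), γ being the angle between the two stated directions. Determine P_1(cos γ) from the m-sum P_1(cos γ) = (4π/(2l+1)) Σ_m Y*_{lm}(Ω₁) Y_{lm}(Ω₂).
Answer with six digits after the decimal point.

Summing Y*_{l m}(θ₁,φ₁)·Y_{l m}(θ₂,φ₂) over m ∈ [−1, 1]; prefactor 4π/(2·1+1) = 4.188790:
  m=-1: Y*=0.00548 + 0.04414j  Y=-0.03619 - 0.32175j  product 0.01400 - 0.00336j
  m=+0: Y*=0.48454 + 0.00000j  Y=0.17047 + 0.00000j  product 0.08260 + 0.00000j
  m=+1: Y*=-0.00548 + 0.04414j  Y=0.03619 - 0.32175j  product 0.01400 + 0.00336j
Σ over m = 0.11061 + 0.00000j; ×(4π/3) → 0.46331 + 0.00000j. Real part: 0.463314

0.463314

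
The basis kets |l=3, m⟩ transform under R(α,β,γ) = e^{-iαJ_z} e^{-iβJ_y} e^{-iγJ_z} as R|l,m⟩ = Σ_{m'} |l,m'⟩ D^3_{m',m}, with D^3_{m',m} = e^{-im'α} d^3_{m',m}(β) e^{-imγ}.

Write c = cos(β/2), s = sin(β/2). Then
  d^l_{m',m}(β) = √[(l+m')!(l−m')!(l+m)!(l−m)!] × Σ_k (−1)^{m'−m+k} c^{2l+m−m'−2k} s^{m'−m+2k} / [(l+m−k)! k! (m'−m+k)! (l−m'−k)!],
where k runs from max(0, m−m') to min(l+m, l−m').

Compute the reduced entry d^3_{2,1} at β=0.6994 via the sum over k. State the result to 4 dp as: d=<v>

d^3_{2,1}(β=0.6994) via the finite sum:
Half-angle: c=0.939476, s=0.342616. N=√(120·1·24·2)=75.894664
The bounds max(0,m−m')=0 and min(l+m,l−m')=1 give 2 terms
  k=0: (−1)^1·75.8947/(24)·0.9395^5·0.3426^1 = -0.792930
  k=1: (−1)^2·75.8947/(12)·0.9395^3·0.3426^3 = +0.210916
d^3_{2,1}(0.6994) = -0.792930 +0.210916 = -0.582014

d=-0.5820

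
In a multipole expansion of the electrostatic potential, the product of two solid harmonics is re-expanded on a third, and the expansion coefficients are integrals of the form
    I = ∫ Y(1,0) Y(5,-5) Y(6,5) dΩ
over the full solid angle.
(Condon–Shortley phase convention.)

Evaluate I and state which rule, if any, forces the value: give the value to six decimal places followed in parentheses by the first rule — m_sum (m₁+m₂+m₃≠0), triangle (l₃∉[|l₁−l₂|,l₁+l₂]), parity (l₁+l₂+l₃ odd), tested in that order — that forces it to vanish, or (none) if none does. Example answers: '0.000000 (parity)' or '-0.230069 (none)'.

Checks pass: Σm=0; 12 even; l₃=6∈[4,6].
(2·1+1)(2·5+1)(2·6+1) = 429
Δ: 0! 2! 10! / 13! → 1/858
sum: t=0:+1/14400 = 1/14400
3j²(1 5 6; 0 0 0) = Δ·Π!·Σ² = 6/143  (sign +1)
sum: t=0:+1/3628800 = 1/3628800
3j²(1 5 6; 0 -5 5) = Δ·Π!·Σ² = 1/78  (sign -1)
combine: 4πI² = 429·6/143·1/78 = 3/13
take √, sign -1: I = -0.13551395
No selection rule forces the value: the integral is nonzero (none).

-0.135514 (none)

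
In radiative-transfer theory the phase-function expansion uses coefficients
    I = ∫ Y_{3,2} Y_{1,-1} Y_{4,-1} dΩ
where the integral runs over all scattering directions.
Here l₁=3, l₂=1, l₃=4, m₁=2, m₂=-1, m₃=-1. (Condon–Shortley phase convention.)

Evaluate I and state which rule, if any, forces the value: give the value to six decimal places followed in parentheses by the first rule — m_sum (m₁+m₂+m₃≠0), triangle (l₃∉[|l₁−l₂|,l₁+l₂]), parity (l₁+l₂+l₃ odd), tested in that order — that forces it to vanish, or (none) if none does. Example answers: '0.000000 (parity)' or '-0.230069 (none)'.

-0.106622 (none)

Rules hold: Σm=0, L=8 even, 2≤4≤4.
N = 7·3·9 = 189
Δ = 0!·6!·2!/9! = 1/252
Racah Σ t=0..0: t=0:+1/36 = 1/36
⇒ 3j(3 1 4; 0 0 0)² = 4/63, sgn +1
Racah Σ t=0..0: t=0:+1/240 = 1/240
⇒ 3j(3 1 4; 2 -1 -1)² = 1/84, sgn -1
4πI² = N·(3j₀)²·(3jₘ)² = 1/7
I = -1·√(0.142857/4π) = -0.10662181
No selection rule forces the value: the integral is nonzero (none).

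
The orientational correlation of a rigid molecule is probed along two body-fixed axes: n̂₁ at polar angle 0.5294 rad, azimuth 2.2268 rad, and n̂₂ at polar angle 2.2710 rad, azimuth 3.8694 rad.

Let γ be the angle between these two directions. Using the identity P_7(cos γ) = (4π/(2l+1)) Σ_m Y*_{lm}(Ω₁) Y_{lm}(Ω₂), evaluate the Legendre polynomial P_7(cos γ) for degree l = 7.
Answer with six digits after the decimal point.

Addition theorem: P_7(cos γ) = (4π/15) Σ_m Y*_{lm}(Ω₁) Y_{lm}(Ω₂), m = −7…7:
  term(m=-7) = +0.000154+0.000281i   from Y*(Ω₁)=-0.004159+0.000503i, Y(Ω₂)=-0.028525-0.070950i
  term(m=-6) = +0.005869-0.002697i   from Y*(Ω₁)=+0.018771+0.019113i, Y(Ω₂)=+0.081661-0.226845i
  term(m=-5) = -0.015520-0.041356i   from Y*(Ω₁)=+0.014444-0.103675i, Y(Ω₂)=+0.370850-0.201367i
  term(m=-4) = -0.102413+0.030251i   from Y*(Ω₁)=-0.239328+0.136262i, Y(Ω₂)=+0.377510+0.088536i
  term(m=-3) = +0.001249+0.005706i   from Y*(Ω₁)=+0.436153+0.182972i, Y(Ω₂)=+0.007101+0.010104i
  term(m=-2) = -0.150187+0.021717i   from Y*(Ω₁)=-0.109418-0.413326i, Y(Ω₂)=+0.040789-0.352563i
  term(m=-1) = -0.000719-0.009993i   from Y*(Ω₁)=+0.034986-0.045453i, Y(Ω₂)=+0.130417-0.116199i
  term(m=+0) = +0.137914+0.000000i   from Y*(Ω₁)=-0.446059-0.000000i, Y(Ω₂)=-0.309182+0.000000i
  term(m=+1) = -0.000719+0.009993i   from Y*(Ω₁)=-0.034986-0.045453i, Y(Ω₂)=-0.130417-0.116199i
  term(m=+2) = -0.150187-0.021717i   from Y*(Ω₁)=-0.109418+0.413326i, Y(Ω₂)=+0.040789+0.352563i
  term(m=+3) = +0.001249-0.005706i   from Y*(Ω₁)=-0.436153+0.182972i, Y(Ω₂)=-0.007101+0.010104i
  term(m=+4) = -0.102413-0.030251i   from Y*(Ω₁)=-0.239328-0.136262i, Y(Ω₂)=+0.377510-0.088536i
  term(m=+5) = -0.015520+0.041356i   from Y*(Ω₁)=-0.014444-0.103675i, Y(Ω₂)=-0.370850-0.201367i
  term(m=+6) = +0.005869+0.002697i   from Y*(Ω₁)=+0.018771-0.019113i, Y(Ω₂)=+0.081661+0.226845i
  term(m=+7) = +0.000154-0.000281i   from Y*(Ω₁)=+0.004159+0.000503i, Y(Ω₂)=+0.028525-0.070950i
Σ over m = -0.385221-0.000000i; ×(4π/15) → -0.322722-0.000000i. Real part: -0.322722

-0.322722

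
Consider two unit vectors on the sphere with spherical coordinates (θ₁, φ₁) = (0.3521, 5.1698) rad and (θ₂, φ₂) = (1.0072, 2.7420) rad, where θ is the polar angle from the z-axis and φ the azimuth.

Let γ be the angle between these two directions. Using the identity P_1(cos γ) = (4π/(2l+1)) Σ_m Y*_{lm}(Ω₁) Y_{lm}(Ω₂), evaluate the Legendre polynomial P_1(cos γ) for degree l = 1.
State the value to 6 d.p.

0.281091

Term-by-term m-sum for l=1 (normalisation 4π/3 = 4.188790):
  m=-1: (+0.052620-0.106902i) × (-0.269051-0.113624i) = -0.026304+0.022783i  (running Σ = -0.026304+0.022783i)
  m=0: (+0.458627-0.000000i) × (+0.261026+0.000000i) = +0.119714+0.000000i  (running Σ = +0.093410+0.022783i)
  m=1: (-0.052620-0.106902i) × (+0.269051-0.113624i) = -0.026304-0.022783i  (running Σ = +0.067105+0.000000i)
Accumulated sum +0.067105+0.000000i; after 4π/(2l+1) scaling, +0.281091+0.000000i ⇒ P_1 = 0.281091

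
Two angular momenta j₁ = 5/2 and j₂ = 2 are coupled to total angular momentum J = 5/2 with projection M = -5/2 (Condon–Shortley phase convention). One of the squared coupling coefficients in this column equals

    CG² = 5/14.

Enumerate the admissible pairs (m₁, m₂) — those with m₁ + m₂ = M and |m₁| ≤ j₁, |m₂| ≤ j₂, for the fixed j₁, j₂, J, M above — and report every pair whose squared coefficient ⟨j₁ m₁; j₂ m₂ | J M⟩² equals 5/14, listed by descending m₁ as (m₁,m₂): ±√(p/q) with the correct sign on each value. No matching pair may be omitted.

(-5/2,0): +√(5/14)

Admissible pairs with m₁+m₂ = M = -5/2: (-5/2,0), (-3/2,-1), (-1/2,-2)
  (m₁,m₂)=(-1/2,-2): CG² = 3/14, CG = +√(3/14)
  (m₁,m₂)=(-3/2,-1): CG² = 3/7, CG = −√(3/7)
  (m₁,m₂)=(-5/2,0): CG² = 5/14, CG = +√(5/14)   ← matches the target
Pairs with CG² = 5/14: (-5/2,0): +√(5/14)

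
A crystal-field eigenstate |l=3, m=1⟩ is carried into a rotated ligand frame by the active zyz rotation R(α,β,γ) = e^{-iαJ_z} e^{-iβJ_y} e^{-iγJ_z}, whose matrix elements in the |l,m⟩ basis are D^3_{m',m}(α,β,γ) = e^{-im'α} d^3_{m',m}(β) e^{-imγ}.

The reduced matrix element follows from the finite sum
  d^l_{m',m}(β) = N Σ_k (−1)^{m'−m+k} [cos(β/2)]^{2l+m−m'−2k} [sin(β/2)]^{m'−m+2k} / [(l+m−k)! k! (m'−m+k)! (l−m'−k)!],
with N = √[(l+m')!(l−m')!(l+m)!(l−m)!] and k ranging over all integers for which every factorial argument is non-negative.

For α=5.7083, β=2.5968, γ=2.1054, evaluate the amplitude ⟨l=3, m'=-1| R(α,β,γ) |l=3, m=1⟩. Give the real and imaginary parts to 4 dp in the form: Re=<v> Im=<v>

Re=-0.2947 Im=-0.1465

Split into d^3_{-1,1}(β=2.5968) × two z-phases.
Half-angle: c=0.269040, s=0.963129. N=√(2·24·24·2)=48.000000
Admissible k: 2..4 (factorial args all ≥0)
  k=2: (−1)^0·48.0000/(8)·0.2690^4·0.9631^2 = +0.029160
  k=3: (−1)^1·48.0000/(6)·0.2690^2·0.9631^4 = -0.498267
  k=4: (−1)^2·48.0000/(48)·0.2690^0·0.9631^6 = +0.798191
d^3_{-1,1}(2.5968) = +0.029160 -0.498267 +0.798191 = +0.329084
D = (+0.839255-0.543739i)·(+0.329084)·(-0.509500-0.860471i) = -0.294685-0.146482i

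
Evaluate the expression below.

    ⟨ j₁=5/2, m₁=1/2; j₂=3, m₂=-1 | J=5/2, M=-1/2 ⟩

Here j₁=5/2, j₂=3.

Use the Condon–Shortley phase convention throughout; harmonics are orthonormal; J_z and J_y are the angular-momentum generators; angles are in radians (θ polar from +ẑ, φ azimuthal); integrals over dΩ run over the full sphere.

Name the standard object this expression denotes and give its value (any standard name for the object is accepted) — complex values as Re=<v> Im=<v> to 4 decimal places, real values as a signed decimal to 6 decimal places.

Clebsch–Gordan coefficient, −√(8/35) ≈ -0.478091

This is a Clebsch–Gordan (vector-coupling) coefficient.
√[6·3!2!3!/9! · 3!2!2!4!2!3!] = √(288/35)
  +(−1)^0/∏(0,3,2,2,0,1)! = 1/24  (running 1/24)
  +(−1)^1/∏(1,2,1,1,1,2)! = -1/4  (running -5/24)
  +(−1)^2/∏(2,1,0,0,2,3)! = 1/24  (running -1/6)
⟨..|..⟩ = √(288/35)·(-1/6) = -0.478091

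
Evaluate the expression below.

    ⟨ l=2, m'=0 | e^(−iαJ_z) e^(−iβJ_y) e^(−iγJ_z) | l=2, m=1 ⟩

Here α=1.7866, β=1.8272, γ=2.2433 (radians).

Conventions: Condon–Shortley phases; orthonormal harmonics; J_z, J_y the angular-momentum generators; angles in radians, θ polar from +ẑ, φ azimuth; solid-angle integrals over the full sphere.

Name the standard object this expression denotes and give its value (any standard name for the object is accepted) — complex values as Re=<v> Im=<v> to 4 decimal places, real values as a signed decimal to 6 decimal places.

Wigner D-matrix element, Re=0.1872 Im=0.2350

This is a Wigner D-matrix element — the rotation-matrix element ⟨l m'| R(α,β,γ) |l m⟩ in the angular-momentum basis.
First d^2_{0,1}(β=1.8272), then the phase factors e^{-i(0)α} and e^{-i(1)γ}:
Half-angle: c=0.610900, s=0.791708. N=√(2·2·6·1)=4.898979
The bounds max(0,m−m')=1 and min(l+m,l−m')=2 give 2 terms
  k=1: (−1)^0·4.8990/(2)·0.6109^3·0.7917^1 = +0.442130
  k=2: (−1)^1·4.8990/(2)·0.6109^1·0.7917^3 = -0.742576
d^2_{0,1}(1.8272) = +0.442130 -0.742576 = -0.300445
D = (+1.000000+0.000000i)·(-0.300445)·(-0.622946-0.782264i) = +0.187161+0.235028i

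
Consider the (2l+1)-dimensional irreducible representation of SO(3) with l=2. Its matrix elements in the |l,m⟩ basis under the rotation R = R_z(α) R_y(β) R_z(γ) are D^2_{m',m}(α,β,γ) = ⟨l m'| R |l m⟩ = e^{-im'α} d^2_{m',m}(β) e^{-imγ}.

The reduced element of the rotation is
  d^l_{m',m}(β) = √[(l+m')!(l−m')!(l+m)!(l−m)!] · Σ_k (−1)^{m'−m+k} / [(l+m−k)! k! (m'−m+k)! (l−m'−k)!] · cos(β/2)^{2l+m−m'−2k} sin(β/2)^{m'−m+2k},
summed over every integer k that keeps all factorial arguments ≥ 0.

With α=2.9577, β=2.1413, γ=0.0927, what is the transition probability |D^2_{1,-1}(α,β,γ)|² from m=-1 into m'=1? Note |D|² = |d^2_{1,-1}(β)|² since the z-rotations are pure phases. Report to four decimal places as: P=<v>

First d^2_{1,-1}(β=2.1413), then the phase factors e^{-i(1)α} and e^{-i(-1)γ}:
Half-angle: c=0.479554, s=0.877512. N=√(6·1·1·6)=6.000000
k∈{0,1} keeps every argument non-negative
  k=0: (−1)^2·6.0000/(2)·0.4796^2·0.8775^2 = +0.531255
  k=1: (−1)^3·6.0000/(6)·0.4796^0·0.8775^4 = -0.592943
d^2_{1,-1}(2.1413) = +0.531255 -0.592943 = -0.061689
|D^2_{1,-1}|² = |d^2_{1,-1}(β)|² = (-0.061689)² = 0.003805 (the z-rotation phases have unit modulus)

P=0.0038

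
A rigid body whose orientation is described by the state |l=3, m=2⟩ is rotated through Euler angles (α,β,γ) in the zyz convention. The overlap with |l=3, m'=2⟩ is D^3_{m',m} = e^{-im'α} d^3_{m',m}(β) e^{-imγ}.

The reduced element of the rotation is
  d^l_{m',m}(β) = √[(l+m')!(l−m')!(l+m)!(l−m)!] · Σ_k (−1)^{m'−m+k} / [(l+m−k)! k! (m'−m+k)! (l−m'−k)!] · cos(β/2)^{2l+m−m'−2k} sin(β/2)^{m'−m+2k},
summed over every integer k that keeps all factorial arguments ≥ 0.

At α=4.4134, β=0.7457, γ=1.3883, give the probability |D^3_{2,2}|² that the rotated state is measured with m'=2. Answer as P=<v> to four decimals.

P=0.0235

Split into d^3_{2,2}(β=0.7457) × two z-phases.
Half-angle: c=0.931293, s=0.364271. N=√(120·1·120·1)=120.000000
Admissible k: 0..1 (factorial args all ≥0)
  k=0: (−1)^0·120.0000/(120)·0.9313^6·0.3643^0 = +0.652406
  k=1: (−1)^1·120.0000/(24)·0.9313^4·0.3643^2 = -0.499074
d^3_{2,2}(0.7457) = +0.652406 -0.499074 = +0.153332
|D^3_{2,2}|² = |d^3_{2,2}(β)|² = (+0.153332)² = 0.023511 (the z-rotation phases have unit modulus)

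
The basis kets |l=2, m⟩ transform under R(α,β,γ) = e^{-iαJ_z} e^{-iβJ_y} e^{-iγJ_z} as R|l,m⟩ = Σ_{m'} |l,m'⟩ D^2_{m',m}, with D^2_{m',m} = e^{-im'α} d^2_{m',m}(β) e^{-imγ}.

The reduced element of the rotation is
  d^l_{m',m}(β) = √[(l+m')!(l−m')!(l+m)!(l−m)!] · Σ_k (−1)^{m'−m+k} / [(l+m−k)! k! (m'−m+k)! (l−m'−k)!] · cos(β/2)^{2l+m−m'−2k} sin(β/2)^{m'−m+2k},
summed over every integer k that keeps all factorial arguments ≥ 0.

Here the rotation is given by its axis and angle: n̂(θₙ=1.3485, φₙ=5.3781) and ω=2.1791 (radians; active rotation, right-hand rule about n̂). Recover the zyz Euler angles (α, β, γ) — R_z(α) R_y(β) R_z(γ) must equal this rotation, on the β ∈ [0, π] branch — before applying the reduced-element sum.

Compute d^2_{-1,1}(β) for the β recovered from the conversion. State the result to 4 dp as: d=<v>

d=0.0073

Axis–angle → zyz. n̂ = (sinθₙcosφₙ, sinθₙsinφₙ, cosθₙ) = (+0.602421, -0.767126, +0.220470), ω = 2.1791.
R = I cosω + sinω [n̂]ₓ + (1−cosω) n̂n̂ᵀ gives
  R = [-0.001170, -0.907152, -0.420801; -0.545309, +0.353309, -0.760139; +0.838234, +0.228577, -0.495091]
β = atan2(√(R₁₃²+R₂₃²), R₃₃) = 2.088736; α = atan2(R₂₃, R₁₃) mod 2π = 4.206798; γ = atan2(R₃₂, −R₃₁) mod 2π = 2.875376
d^2_{-1,1}(β=2.0887) via the finite sum:
c=cos(2.088736/2)=0.502448, s=sin(2.088736/2)=0.864607; N=√[1·6·6·1]=6.000000
Admissible k: 2..3 (factorial args all ≥0)
  k=2: (−1)^0·6.0000/(2)·0.5024^2·0.8646^2 = +0.566163
  k=3: (−1)^1·6.0000/(6)·0.5024^0·0.8646^4 = -0.558825
d^2_{-1,1}(2.0887) = +0.566163 -0.558825 = +0.007339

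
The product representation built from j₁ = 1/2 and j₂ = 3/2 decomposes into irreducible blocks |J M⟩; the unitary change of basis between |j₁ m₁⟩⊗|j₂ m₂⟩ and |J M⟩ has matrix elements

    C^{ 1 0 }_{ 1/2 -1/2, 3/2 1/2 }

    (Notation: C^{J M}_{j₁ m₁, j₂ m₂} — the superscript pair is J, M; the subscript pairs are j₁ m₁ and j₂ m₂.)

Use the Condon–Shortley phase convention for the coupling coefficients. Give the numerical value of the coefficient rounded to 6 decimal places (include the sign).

-0.707107  (= −√(1/2))

j₁+j₂−J=1  J+j₁−j₂=0  J−j₁+j₂=2  j₁+j₂+J+1=4
(j₁±m₁, j₂±m₂, J±M) = (0,1,2,1,1,1)
P² = 1/2
sum k=1..1:
  [1] −1/1 = -1
S = -1
C² = P²·S² = 1/2 ; C = -0.707107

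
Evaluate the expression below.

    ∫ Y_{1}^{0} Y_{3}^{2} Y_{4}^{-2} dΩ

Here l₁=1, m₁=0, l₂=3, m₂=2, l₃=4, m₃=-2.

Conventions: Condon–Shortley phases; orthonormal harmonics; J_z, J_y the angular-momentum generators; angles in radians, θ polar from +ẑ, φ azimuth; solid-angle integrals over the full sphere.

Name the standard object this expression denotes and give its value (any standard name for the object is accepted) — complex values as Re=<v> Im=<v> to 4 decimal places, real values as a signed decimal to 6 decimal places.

Gaunt coefficient, +0.213244

This is a Gaunt coefficient — the integral of a triple product of spherical harmonics over the sphere.
Rules hold: Σm=0, L=8 even, 2≤4≤4.
N = 3·7·9 = 189
Δ = 0!·2!·6!/9! = 1/252
Racah Σ t=0..0: t=0:+1/36 = 1/36
⇒ 3j(1 3 4; 0 0 0)² = 4/63, sgn +1
Racah Σ t=0..0: t=0:+1/120 = 1/120
⇒ 3j(1 3 4; 0 2 -2)² = 1/21, sgn +1
4πI² = N·(3j₀)²·(3jₘ)² = 4/7
I = +1·√(0.571429/4π) = 0.21324362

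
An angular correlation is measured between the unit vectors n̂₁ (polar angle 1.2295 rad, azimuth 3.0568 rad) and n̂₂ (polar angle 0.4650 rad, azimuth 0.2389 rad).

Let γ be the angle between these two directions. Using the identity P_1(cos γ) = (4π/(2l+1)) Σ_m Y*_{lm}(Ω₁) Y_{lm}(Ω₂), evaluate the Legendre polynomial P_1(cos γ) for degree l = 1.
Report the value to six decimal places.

Expand P_1 via completeness: Σ_{m} conj(Y_{1,m}) at Ω₁ times Y_{1,m} at Ω₂ —
  m=-1: Y*=-0.32440 + 0.02757j  Y=0.15053 - 0.03666j  product -0.04782 + 0.01604j
  m=+0: Y*=0.16354 + 0.00000j  Y=0.43672 + 0.00000j  product 0.07142 + 0.00000j
  m=+1: Y*=0.32440 + 0.02757j  Y=-0.15053 - 0.03666j  product -0.04782 - 0.01604j
Total Σ_m = -0.02422 + 0.00000j. Multiply by 4.188790: -0.10144 + 0.00000j. P_1(cos γ) = -0.101444

-0.101444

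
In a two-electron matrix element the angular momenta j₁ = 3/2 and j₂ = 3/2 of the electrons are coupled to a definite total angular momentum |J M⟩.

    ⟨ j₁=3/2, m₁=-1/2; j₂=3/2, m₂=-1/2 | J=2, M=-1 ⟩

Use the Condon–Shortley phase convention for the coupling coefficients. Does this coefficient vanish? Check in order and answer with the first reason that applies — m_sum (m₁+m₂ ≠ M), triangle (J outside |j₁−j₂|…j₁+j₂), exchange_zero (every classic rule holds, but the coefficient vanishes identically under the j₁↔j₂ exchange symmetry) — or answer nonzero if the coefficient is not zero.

m-sum: m₁+m₂ = -1/2+(-1/2) = -1, M = -1  ✓
triangle: |j₁−j₂| = 0 ≤ J = 2 ≤ j₁+j₂ = 3  ✓
exchange: j₁=j₂ and m₁=m₂, and (−1)^(j₁+j₂−J) = (−1)^1 = −1 forces ⟨j₁m₁;j₂m₂|JM⟩ = −⟨j₂m₂;j₁m₁|JM⟩ = −⟨j₁m₁;j₂m₂|JM⟩ ⇒ the coefficient vanishes identically
Racah sum check: Σ_k collapses to 0 ⇒ CG = 0

exchange_zero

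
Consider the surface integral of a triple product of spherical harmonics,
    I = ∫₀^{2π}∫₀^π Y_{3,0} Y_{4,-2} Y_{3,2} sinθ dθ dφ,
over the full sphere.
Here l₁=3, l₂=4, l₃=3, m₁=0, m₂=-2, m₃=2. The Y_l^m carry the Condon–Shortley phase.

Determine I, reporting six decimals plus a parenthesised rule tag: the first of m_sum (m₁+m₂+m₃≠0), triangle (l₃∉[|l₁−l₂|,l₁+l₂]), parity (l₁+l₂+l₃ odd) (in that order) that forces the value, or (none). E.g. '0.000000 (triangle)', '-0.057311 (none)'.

-0.044418 (none)

Rules hold: Σm=0, L=10 even, 1≤3≤7.
N = 7·9·7 = 441
Δ = 4!·2!·4!/11! = 1/34650
Racah Σ t=1..3: t=1:−1/72 t=2:+1/16 t=3:−1/72 = 5/144
⇒ 3j(3 4 3; 0 0 0)² = 2/77, sgn -1
Racah Σ t=1..2: t=1:−1/72 t=2:+1/96 = -1/288
⇒ 3j(3 4 3; 0 -2 2)² = 1/462, sgn +1
4πI² = N·(3j₀)²·(3jₘ)² = 3/121
I = -1·√(0.0247934/4π) = -0.04441841
No selection rule forces the value: the integral is nonzero (none).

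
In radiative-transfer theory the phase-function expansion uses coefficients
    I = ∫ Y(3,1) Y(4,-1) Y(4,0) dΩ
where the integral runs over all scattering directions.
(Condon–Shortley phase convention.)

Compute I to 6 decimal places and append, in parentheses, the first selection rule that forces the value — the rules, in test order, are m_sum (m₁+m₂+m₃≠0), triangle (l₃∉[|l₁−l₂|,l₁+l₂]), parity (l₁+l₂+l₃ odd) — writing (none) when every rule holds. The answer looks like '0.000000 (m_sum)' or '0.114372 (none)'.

0.000000 (parity)

L=11 odd ⇒ parity kills the (l;000) factor ⇒ I = 0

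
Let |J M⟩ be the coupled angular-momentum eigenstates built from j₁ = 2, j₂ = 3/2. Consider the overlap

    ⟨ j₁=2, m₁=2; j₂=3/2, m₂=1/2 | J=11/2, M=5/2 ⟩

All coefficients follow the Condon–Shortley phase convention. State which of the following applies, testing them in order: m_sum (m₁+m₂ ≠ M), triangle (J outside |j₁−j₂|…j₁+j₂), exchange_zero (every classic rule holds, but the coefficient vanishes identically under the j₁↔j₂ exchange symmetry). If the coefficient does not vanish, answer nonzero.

triangle

m-sum: m₁+m₂ = 2+1/2 = 5/2, M = 5/2  ✓
triangle: need |j₁−j₂| ≤ J ≤ j₁+j₂, i.e. J ∈ [1/2, 7/2]; J = 11/2 is outside ✗ ⇒ coefficient is 0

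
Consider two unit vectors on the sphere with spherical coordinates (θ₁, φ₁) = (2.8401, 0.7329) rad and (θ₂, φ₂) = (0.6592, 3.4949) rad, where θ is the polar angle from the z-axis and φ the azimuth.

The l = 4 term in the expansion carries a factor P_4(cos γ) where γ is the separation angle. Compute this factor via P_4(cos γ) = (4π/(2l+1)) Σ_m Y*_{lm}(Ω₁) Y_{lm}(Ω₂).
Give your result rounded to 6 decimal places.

Expand P_4 via completeness: Σ_{m} conj(Y_{4,m}) at Ω₁ times Y_{4,m} at Ω₂ —
  m=-4: (-0.003365+0.000717i) × (+0.009772-0.061505i) = +0.000011+0.000214i  (running Σ = +0.000011+0.000214i)
  m=-3: (+0.018384-0.025326i) × (-0.111154+0.198309i) = +0.002979+0.006461i  (running Σ = +0.002990+0.006675i)
  m=-2: (+0.016640+0.157902i) × (+0.322035-0.274908i) = +0.048767+0.046275i  (running Σ = +0.051757+0.052950i)
  m=-1: (-0.337266-0.303591i) × (-0.295283+0.108895i) = +0.132649+0.052919i  (running Σ = +0.184406+0.105869i)
  m=0: (+0.501958-0.000000i) × (-0.220035+0.000000i) = -0.110449+0.000000i  (running Σ = +0.073957+0.105869i)
  m=1: (+0.337266-0.303591i) × (+0.295283+0.108895i) = +0.132649-0.052919i  (running Σ = +0.206606+0.052950i)
  m=2: (+0.016640-0.157902i) × (+0.322035+0.274908i) = +0.048767-0.046275i  (running Σ = +0.255373+0.006675i)
  m=3: (-0.018384-0.025326i) × (+0.111154+0.198309i) = +0.002979-0.006461i  (running Σ = +0.258352+0.000214i)
  m=4: (-0.003365-0.000717i) × (+0.009772+0.061505i) = +0.000011-0.000214i  (running Σ = +0.258363+0.000000i)
Accumulated sum +0.258363+0.000000i; after 4π/(2l+1) scaling, +0.360743+0.000000i ⇒ P_4 = 0.360743

0.360743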